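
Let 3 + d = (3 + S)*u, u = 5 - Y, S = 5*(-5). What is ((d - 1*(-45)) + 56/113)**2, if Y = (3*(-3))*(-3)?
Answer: 3539536036/12769 ≈ 2.7720e+5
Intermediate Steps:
S = -25
Y = 27 (Y = -9*(-3) = 27)
u = -22 (u = 5 - 1*27 = 5 - 27 = -22)
d = 481 (d = -3 + (3 - 25)*(-22) = -3 - 22*(-22) = -3 + 484 = 481)
((d - 1*(-45)) + 56/113)**2 = ((481 - 1*(-45)) + 56/113)**2 = ((481 + 45) + 56*(1/113))**2 = (526 + 56/113)**2 = (59494/113)**2 = 3539536036/12769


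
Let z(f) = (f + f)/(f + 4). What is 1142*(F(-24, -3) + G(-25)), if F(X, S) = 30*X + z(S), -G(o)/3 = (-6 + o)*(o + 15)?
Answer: -1891152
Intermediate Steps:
z(f) = 2*f/(4 + f) (z(f) = (2*f)/(4 + f) = 2*f/(4 + f))
G(o) = -3*(-6 + o)*(15 + o) (G(o) = -3*(-6 + o)*(o + 15) = -3*(-6 + o)*(15 + o))
F(X, S) = 30*X + 2*S/(4 + S)
1142*(F(-24, -3) + G(-25)) = 1142*(2*(-3 + 15*(-24)*(4 - 3))/(4 - 3) + (270 - 27*(-25) - 3*(-25)²)) = 1142*(2*(-3 + 15*(-24)*1)/1 + (270 + 675 - 3*625)) = 1142*(2*1*(-3 - 360) + (270 + 675 - 1875)) = 1142*(2*1*(-363) - 930) = 1142*(-726 - 930) = 1142*(-1656) = -1891152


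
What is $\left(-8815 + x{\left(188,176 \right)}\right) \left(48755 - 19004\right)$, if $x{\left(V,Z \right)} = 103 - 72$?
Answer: $-261332784$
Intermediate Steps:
$x{\left(V,Z \right)} = 31$ ($x{\left(V,Z \right)} = 103 - 72 = 31$)
$\left(-8815 + x{\left(188,176 \right)}\right) \left(48755 - 19004\right) = \left(-8815 + 31\right) \left(48755 - 19004\right) = \left(-8784\right) 29751 = -261332784$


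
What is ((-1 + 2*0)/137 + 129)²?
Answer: 312299584/18769 ≈ 16639.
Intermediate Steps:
((-1 + 2*0)/137 + 129)² = ((-1 + 0)*(1/137) + 129)² = (-1*1/137 + 129)² = (-1/137 + 129)² = (17672/137)² = 312299584/18769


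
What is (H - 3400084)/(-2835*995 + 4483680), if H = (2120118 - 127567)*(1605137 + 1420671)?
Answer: 2009691118708/554285 ≈ 3.6257e+6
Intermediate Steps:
H = 6029076756208 (H = 1992551*3025808 = 6029076756208)
(H - 3400084)/(-2835*995 + 4483680) = (6029076756208 - 3400084)/(-2835*995 + 4483680) = 6029073356124/(-2820825 + 4483680) = 6029073356124/1662855 = 6029073356124*(1/1662855) = 2009691118708/554285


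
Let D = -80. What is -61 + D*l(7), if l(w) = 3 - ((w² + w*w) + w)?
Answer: 8099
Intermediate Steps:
l(w) = 3 - w - 2*w² (l(w) = 3 - ((w² + w²) + w) = 3 - (2*w² + w) = 3 - (w + 2*w²) = 3 + (-w - 2*w²) = 3 - w - 2*w²)
-61 + D*l(7) = -61 - 80*(3 - 1*7 - 2*7²) = -61 - 80*(3 - 7 - 2*49) = -61 - 80*(3 - 7 - 98) = -61 - 80*(-102) = -61 + 8160 = 8099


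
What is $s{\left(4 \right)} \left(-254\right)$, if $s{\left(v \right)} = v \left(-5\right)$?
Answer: $5080$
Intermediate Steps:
$s{\left(v \right)} = - 5 v$
$s{\left(4 \right)} \left(-254\right) = \left(-5\right) 4 \left(-254\right) = \left(-20\right) \left(-254\right) = 5080$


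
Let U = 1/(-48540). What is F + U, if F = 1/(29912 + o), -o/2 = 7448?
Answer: 8381/182219160 ≈ 4.5994e-5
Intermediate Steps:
o = -14896 (o = -2*7448 = -14896)
U = -1/48540 ≈ -2.0602e-5
F = 1/15016 (F = 1/(29912 - 14896) = 1/15016 ≈ 6.6596e-5)
F + U = 1/15016 - 1/48540 = 8381/182219160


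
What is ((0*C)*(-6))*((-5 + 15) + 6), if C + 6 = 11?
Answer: 0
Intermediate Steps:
C = 5 (C = -6 + 11 = 5)
((0*C)*(-6))*((-5 + 15) + 6) = ((0*5)*(-6))*((-5 + 15) + 6) = (0*(-6))*(10 + 6) = 0*16 = 0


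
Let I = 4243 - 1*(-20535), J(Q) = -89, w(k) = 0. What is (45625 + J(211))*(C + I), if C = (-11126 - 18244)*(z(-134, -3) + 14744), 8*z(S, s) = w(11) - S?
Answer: -19739785396432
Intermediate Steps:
z(S, s) = -S/8 (z(S, s) = (0 - S)/8 = (-S)/8 = -S/8)
I = 24778 (I = 4243 + 20535 = 24778)
C = -867046455/2 (C = (-11126 - 18244)*(-1/8*(-134) + 14744) = -29370*(67/4 + 14744) = -29370*59043/4 = -867046455/2 ≈ -4.3352e+8)
(45625 + J(211))*(C + I) = (45625 - 89)*(-867046455/2 + 24778) = 45536*(-866996899/2) = -19739785396432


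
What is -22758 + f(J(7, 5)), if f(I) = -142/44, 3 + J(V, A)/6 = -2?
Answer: -500747/22 ≈ -22761.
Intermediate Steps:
J(V, A) = -30 (J(V, A) = -18 + 6*(-2) = -18 - 12 = -30)
f(I) = -71/22 (f(I) = -142*1/44 = -71/22)
-22758 + f(J(7, 5)) = -22758 - 71/22 = -500747/22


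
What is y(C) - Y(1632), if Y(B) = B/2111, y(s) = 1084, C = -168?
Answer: 2286692/2111 ≈ 1083.2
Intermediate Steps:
Y(B) = B/2111 (Y(B) = B*(1/2111) = B/2111)
y(C) - Y(1632) = 1084 - 1632/2111 = 2286692/2111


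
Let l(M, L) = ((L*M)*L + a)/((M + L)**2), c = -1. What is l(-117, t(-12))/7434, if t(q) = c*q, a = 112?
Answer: -8368/40979925 ≈ -0.00020420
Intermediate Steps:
t(q) = -q
l(M, L) = (112 + M*L**2)/(L + M)**2 (l(M, L) = ((L*M)*L + 112)/((M + L)**2) = (M*L**2 + 112)/((L + M)**2) = (112 + M*L**2)/(L + M)**2)
l(-117, t(-12))/7434 = ((112 - 117*(-1*(-12))**2)/(-1*(-12) - 117)**2)/7434 = ((112 - 117*12**2)/(12 - 117)**2)*(1/7434) = ((112 - 117*144)/(-105)**2)*(1/7434) = ((112 - 16848)/11025)*(1/7434) = ((1/11025)*(-16736))*(1/7434) = -16736/11025*1/7434 = -8368/40979925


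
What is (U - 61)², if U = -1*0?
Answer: 3721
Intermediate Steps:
U = 0
(U - 61)² = (0 - 61)² = (-61)² = 3721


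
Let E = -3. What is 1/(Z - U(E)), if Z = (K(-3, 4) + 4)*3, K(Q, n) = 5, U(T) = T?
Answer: 1/30 ≈ 0.033333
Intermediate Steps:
Z = 27 (Z = (5 + 4)*3 = 9*3 = 27)
1/(Z - U(E)) = 1/(27 - 1*(-3)) = 1/(27 + 3) = 1/30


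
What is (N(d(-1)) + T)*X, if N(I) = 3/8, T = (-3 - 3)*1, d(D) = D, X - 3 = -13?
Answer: 225/4 ≈ 56.250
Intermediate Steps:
X = -10 (X = 3 - 13 = -10)
T = -6 (T = -6*1 = -6)
N(I) = 3/8 (N(I) = 3*(1/8) = 3/8)
(N(d(-1)) + T)*X = (3/8 - 6)*(-10) = -45/8*(-10) = 225/4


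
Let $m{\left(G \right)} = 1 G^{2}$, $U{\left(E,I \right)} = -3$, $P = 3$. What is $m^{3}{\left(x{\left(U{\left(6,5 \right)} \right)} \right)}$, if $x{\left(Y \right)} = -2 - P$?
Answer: $15625$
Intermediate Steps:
$x{\left(Y \right)} = -5$ ($x{\left(Y \right)} = -2 - 3 = -5$)
$m{\left(G \right)} = G^{2}$
$m^{3}{\left(x{\left(U{\left(6,5 \right)} \right)} \right)} = \left(\left(-5\right)^{2}\right)^{3} = 25^{3} = 15625$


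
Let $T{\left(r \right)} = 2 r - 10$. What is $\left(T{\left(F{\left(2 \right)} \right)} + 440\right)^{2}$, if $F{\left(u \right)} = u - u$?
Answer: $184900$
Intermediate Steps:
$F{\left(u \right)} = 0$
$T{\left(r \right)} = -10 + 2 r$
$\left(T{\left(F{\left(2 \right)} \right)} + 440\right)^{2} = \left(\left(-10 + 2 \cdot 0\right) + 440\right)^{2} = \left(\left(-10 + 0\right) + 440\right)^{2} = \left(-10 + 440\right)^{2} = 430^{2} = 184900$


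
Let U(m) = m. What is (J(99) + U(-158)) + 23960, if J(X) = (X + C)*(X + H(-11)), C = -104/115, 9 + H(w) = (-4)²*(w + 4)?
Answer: 2489048/115 ≈ 21644.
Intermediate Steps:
H(w) = 55 + 16*w (H(w) = -9 + (-4)²*(w + 4) = -9 + 16*(4 + w) = -9 + (64 + 16*w) = 55 + 16*w)
C = -104/115 (C = -104*1/115 = -104/115 ≈ -0.90435)
J(X) = (-121 + X)*(-104/115 + X) (J(X) = (X - 104/115)*(X + (55 + 16*(-11))) = (-104/115 + X)*(X + (55 - 176)) = (-104/115 + X)*(X - 121) = (-104/115 + X)*(-121 + X) = (-121 + X)*(-104/115 + X))
(J(99) + U(-158)) + 23960 = ((12584/115 + 99² - 14019/115*99) - 158) + 23960 = ((12584/115 + 9801 - 1387881/115) - 158) + 23960 = (-248182/115 - 158) + 23960 = -266352/115 + 23960 = 2489048/115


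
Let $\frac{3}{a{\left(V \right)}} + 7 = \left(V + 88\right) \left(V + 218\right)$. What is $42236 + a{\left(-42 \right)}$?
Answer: $\frac{341647007}{8089} \approx 42236.0$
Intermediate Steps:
$a{\left(V \right)} = \frac{3}{-7 + \left(88 + V\right) \left(218 + V\right)}$ ($a{\left(V \right)} = \frac{3}{-7 + \left(V + 88\right) \left(V + 218\right)} = \frac{3}{-7 + \left(88 + V\right) \left(218 + V\right)}$)
$42236 + a{\left(-42 \right)} = 42236 + \frac{3}{19177 + \left(-42\right)^{2} + 306 \left(-42\right)} = 42236 + \frac{3}{19177 + 1764 - 12852} = 42236 + \frac{3}{8089} = \frac{341647007}{8089}$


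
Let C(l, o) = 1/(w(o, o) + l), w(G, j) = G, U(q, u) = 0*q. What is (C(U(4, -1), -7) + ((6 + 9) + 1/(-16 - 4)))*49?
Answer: 14511/20 ≈ 725.55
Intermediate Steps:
U(q, u) = 0
C(l, o) = 1/(l + o) (C(l, o) = 1/(o + l) = 1/(l + o))
(C(U(4, -1), -7) + ((6 + 9) + 1/(-16 - 4)))*49 = (1/(0 - 7) + ((6 + 9) + 1/(-16 - 4)))*49 = (1/(-7) + (15 + 1/(-20)))*49 = (-⅐ + (15 - 1/20))*49 = (-⅐ + 299/20)*49 = (2073/140)*49 = 14511/20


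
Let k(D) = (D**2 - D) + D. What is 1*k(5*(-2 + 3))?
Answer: 25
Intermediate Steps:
k(D) = D**2
1*k(5*(-2 + 3)) = 1*(5*(-2 + 3))**2 = 1*(5*1)**2 = 1*5**2 = 1*25 = 25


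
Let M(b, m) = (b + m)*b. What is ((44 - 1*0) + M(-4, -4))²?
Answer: 5776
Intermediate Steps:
M(b, m) = b*(b + m)
((44 - 1*0) + M(-4, -4))² = ((44 - 1*0) - 4*(-4 - 4))² = ((44 + 0) - 4*(-8))² = (44 + 32)² = 76² = 5776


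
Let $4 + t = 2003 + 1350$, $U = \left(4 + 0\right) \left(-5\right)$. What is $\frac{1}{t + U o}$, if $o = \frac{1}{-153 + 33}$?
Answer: $\frac{6}{20095} \approx 0.00029858$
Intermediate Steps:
$U = -20$ ($U = 4 \left(-5\right) = -20$)
$o = - \frac{1}{120}$ ($o = \frac{1}{-120} = - \frac{1}{120} \approx -0.0083333$)
$t = 3349$ ($t = -4 + \left(2003 + 1350\right) = -4 + 3353 = 3349$)
$\frac{1}{t + U o} = \frac{1}{3349 - - \frac{1}{6}} = \frac{1}{3349 + \frac{1}{6}} = \frac{1}{\frac{20095}{6}} = \frac{6}{20095}$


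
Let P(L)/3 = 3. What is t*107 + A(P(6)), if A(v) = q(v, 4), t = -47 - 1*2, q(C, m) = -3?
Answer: -5246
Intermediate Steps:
P(L) = 9 (P(L) = 3*3 = 9)
t = -49 (t = -47 - 2 = -49)
A(v) = -3
t*107 + A(P(6)) = -49*107 - 3 = -5243 - 3 = -5246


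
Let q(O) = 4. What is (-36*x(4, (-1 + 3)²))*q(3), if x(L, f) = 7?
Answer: -1008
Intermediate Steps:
(-36*x(4, (-1 + 3)²))*q(3) = -36*7*4 = -252*4 = -1008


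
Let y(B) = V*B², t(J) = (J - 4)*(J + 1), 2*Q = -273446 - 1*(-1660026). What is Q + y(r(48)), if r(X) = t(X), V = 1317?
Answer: 6122551802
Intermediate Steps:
Q = 693290 (Q = (-273446 - 1*(-1660026))/2 = (-273446 + 1660026)/2 = (½)*1386580 = 693290)
t(J) = (1 + J)*(-4 + J) (t(J) = (-4 + J)*(1 + J) = (1 + J)*(-4 + J))
r(X) = -4 + X² - 3*X
y(B) = 1317*B²
Q + y(r(48)) = 693290 + 1317*(-4 + 48² - 3*48)² = 693290 + 1317*(-4 + 2304 - 144)² = 693290 + 1317*2156² = 693290 + 1317*4648336 = 693290 + 6121858512 = 6122551802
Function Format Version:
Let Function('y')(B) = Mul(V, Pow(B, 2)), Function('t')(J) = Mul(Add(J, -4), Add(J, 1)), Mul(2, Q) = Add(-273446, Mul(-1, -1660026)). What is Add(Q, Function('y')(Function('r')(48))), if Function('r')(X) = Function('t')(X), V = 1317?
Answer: 6122551802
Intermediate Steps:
Q = 693290 (Q = Mul(Rational(1, 2), Add(-273446, Mul(-1, -1660026))) = Mul(Rational(1, 2), Add(-273446, 1660026)) = Mul(Rational(1, 2), 1386580) = 693290)
Function('t')(J) = Mul(Add(1, J), Add(-4, J)) (Function('t')(J) = Mul(Add(-4, J), Add(1, J)) = Mul(Add(1, J), Add(-4, J)))
Function('r')(X) = Add(-4, Pow(X, 2), Mul(-3, X))
Function('y')(B) = Mul(1317, Pow(B, 2))
Add(Q, Function('y')(Function('r')(48))) = Add(693290, Mul(1317, Pow(Add(-4, Pow(48, 2), Mul(-3, 48)), 2))) = Add(693290, Mul(1317, Pow(Add(-4, 2304, -144), 2))) = Add(693290, Mul(1317, Pow(2156, 2))) = Add(693290, Mul(1317, 4648336)) = Add(693290, 6121858512) = 6122551802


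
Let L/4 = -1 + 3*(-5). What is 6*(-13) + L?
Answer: -142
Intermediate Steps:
L = -64 (L = 4*(-1 + 3*(-5)) = 4*(-1 - 15) = 4*(-16) = -64)
6*(-13) + L = 6*(-13) - 64 = -78 - 64 = -142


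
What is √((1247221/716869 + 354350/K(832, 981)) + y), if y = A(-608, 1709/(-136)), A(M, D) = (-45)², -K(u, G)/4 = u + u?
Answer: √43877701728380157261/149108752 ≈ 44.424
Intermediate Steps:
K(u, G) = -8*u (K(u, G) = -4*(u + u) = -8*u)
A(M, D) = 2025
y = 2025
√((1247221/716869 + 354350/K(832, 981)) + y) = √((1247221/716869 + 354350/((-8*832))) + 2025) = √((1247221*(1/716869) + 354350/(-6656)) + 2025) = √((1247221/716869 + 354350*(-1/6656)) + 2025) = √((1247221/716869 - 177175/3328) + 2025) = √(-122860513587/2385740032 + 2025) = √(4708263051213/2385740032) = √43877701728380157261/149108752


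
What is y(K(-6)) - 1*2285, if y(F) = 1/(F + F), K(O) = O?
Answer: -27421/12 ≈ -2285.1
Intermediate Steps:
y(F) = 1/(2*F)
y(K(-6)) - 1*2285 = (½)/(-6) - 1*2285 = (½)*(-⅙) - 2285 = -1/12 - 2285 = -27421/12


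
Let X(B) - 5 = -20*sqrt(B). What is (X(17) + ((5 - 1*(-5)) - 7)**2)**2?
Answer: 6996 - 560*sqrt(17) ≈ 4687.1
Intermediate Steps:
X(B) = 5 - 20*sqrt(B)
(X(17) + ((5 - 1*(-5)) - 7)**2)**2 = ((5 - 20*sqrt(17)) + ((5 - 1*(-5)) - 7)**2)**2 = ((5 - 20*sqrt(17)) + ((5 + 5) - 7)**2)**2 = ((5 - 20*sqrt(17)) + (10 - 7)**2)**2 = ((5 - 20*sqrt(17)) + 3**2)**2 = ((5 - 20*sqrt(17)) + 9)**2 = (14 - 20*sqrt(17))**2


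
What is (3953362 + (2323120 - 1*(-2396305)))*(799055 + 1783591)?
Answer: 22398738654402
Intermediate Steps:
(3953362 + (2323120 - 1*(-2396305)))*(799055 + 1783591) = (3953362 + (2323120 + 2396305))*2582646 = (3953362 + 4719425)*2582646 = 8672787*2582646 = 22398738654402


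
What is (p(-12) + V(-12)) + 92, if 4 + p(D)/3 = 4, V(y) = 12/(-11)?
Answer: 1000/11 ≈ 90.909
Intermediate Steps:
V(y) = -12/11 (V(y) = 12*(-1/11) = -12/11)
p(D) = 0 (p(D) = -12 + 3*4 = -12 + 12 = 0)
(p(-12) + V(-12)) + 92 = (0 - 12/11) + 92 = -12/11 + 92 = 1000/11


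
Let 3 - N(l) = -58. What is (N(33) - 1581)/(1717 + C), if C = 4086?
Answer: -1520/5803 ≈ -0.26193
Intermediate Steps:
N(l) = 61 (N(l) = 3 - 1*(-58) = 3 + 58 = 61)
(N(33) - 1581)/(1717 + C) = (61 - 1581)/(1717 + 4086) = -1520/5803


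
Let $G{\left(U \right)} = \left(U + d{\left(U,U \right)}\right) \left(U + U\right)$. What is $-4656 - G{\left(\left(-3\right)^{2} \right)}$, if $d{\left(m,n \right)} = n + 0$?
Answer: $-4980$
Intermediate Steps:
$d{\left(m,n \right)} = n$
$G{\left(U \right)} = 4 U^{2}$ ($G{\left(U \right)} = \left(U + U\right) \left(U + U\right) = 2 U 2 U = 4 U^{2}$)
$-4656 - G{\left(\left(-3\right)^{2} \right)} = -4656 - 4 \left(\left(-3\right)^{2}\right)^{2} = -4656 - 4 \cdot 9^{2} = -4656 - 4 \cdot 81 = -4656 - 324 = -4980$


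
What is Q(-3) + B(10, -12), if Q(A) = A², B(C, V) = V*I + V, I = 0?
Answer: -3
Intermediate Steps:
B(C, V) = V (B(C, V) = V*0 + V = 0 + V = V)
Q(-3) + B(10, -12) = (-3)² - 12 = 9 - 12 = -3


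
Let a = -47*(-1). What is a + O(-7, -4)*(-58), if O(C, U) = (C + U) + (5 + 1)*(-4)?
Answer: 2077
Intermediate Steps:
O(C, U) = -24 + C + U (O(C, U) = (C + U) + 6*(-4) = (C + U) - 24 = -24 + C + U)
a = 47
a + O(-7, -4)*(-58) = 47 + (-24 - 7 - 4)*(-58) = 47 - 35*(-58) = 47 + 2030 = 2077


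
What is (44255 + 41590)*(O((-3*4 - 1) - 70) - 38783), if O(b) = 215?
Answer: -3310869960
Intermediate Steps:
(44255 + 41590)*(O((-3*4 - 1) - 70) - 38783) = (44255 + 41590)*(215 - 38783) = 85845*(-38568) = -3310869960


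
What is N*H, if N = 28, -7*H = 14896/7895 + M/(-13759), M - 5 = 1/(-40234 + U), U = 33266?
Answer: -1427844864047/189228765310 ≈ -7.5456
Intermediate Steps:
M = 34839/6968 (M = 5 + 1/(-40234 + 33266) = 5 + 1/(-6968) = 5 - 1/6968 = 34839/6968 ≈ 4.9999)
H = -203977837721/756915061240 (H = -(14896/7895 + (34839/6968)/(-13759))/7 = -(14896*(1/7895) + (34839/6968)*(-1/13759))/7 = -(14896/7895 - 34839/95872712)/7 = -⅐*1427844864047/756915061240 = -203977837721/756915061240 ≈ -0.26949)
N*H = 28*(-203977837721/756915061240) = -1427844864047/189228765310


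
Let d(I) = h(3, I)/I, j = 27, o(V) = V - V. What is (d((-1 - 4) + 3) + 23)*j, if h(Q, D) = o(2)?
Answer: 621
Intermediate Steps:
o(V) = 0
h(Q, D) = 0
d(I) = 0 (d(I) = 0/I = 0)
(d((-1 - 4) + 3) + 23)*j = (0 + 23)*27 = 23*27 = 621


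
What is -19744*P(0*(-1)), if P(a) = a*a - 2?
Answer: 39488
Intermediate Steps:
P(a) = -2 + a² (P(a) = a² - 2 = -2 + a²)
-19744*P(0*(-1)) = -19744*(-2 + (0*(-1))²) = -19744*(-2 + 0²) = -19744*(-2 + 0) = -19744*(-2) = 39488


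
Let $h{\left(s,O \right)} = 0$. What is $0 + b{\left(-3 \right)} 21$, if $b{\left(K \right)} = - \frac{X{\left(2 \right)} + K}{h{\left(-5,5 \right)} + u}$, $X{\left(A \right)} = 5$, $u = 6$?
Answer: $-7$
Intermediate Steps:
$b{\left(K \right)} = - \frac{5}{6} - \frac{K}{6}$ ($b{\left(K \right)} = - \frac{5 + K}{0 + 6} = - \frac{5 + K}{6} = - (\frac{5}{6} + \frac{K}{6}) = - \frac{5}{6} - \frac{K}{6}$)
$0 + b{\left(-3 \right)} 21 = 0 + \left(- \frac{5}{6} - - \frac{1}{2}\right) 21 = 0 + \left(- \frac{5}{6} + \frac{1}{2}\right) 21 = 0 - 7 = -7$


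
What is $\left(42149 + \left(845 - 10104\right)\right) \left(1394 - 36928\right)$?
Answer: $-1168713260$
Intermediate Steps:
$\left(42149 + \left(845 - 10104\right)\right) \left(1394 - 36928\right) = \left(42149 - 9259\right) \left(-35534\right) = 32890 \left(-35534\right) = -1168713260$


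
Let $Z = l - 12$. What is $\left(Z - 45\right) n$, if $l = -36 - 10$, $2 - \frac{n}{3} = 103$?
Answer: $31209$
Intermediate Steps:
$n = -303$ ($n = 6 - 309 = -303$)
$l = -46$ ($l = -36 - 10 = -46$)
$Z = -58$ ($Z = -46 - 12 = -58$)
$\left(Z - 45\right) n = \left(-58 - 45\right) \left(-303\right) = \left(-103\right) \left(-303\right) = 31209$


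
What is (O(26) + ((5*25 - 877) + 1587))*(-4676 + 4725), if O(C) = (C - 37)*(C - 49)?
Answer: 53312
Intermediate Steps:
O(C) = (-49 + C)*(-37 + C) (O(C) = (-37 + C)*(-49 + C) = (-49 + C)*(-37 + C))
(O(26) + ((5*25 - 877) + 1587))*(-4676 + 4725) = ((1813 + 26² - 86*26) + ((5*25 - 877) + 1587))*(-4676 + 4725) = ((1813 + 676 - 2236) + ((125 - 877) + 1587))*49 = (253 + (-752 + 1587))*49 = (253 + 835)*49 = 1088*49 = 53312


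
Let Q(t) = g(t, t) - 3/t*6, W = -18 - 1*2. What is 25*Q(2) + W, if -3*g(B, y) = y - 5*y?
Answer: -535/3 ≈ -178.33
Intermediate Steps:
g(B, y) = 4*y/3 (g(B, y) = -(y - 5*y)/3 = -(-4)*y/3 = 4*y/3)
W = -20 (W = -18 - 2 = -20)
Q(t) = -18/t + 4*t/3 (Q(t) = 4*t/3 - 3/t*6 = 4*t/3 - 18/t = -18/t + 4*t/3)
25*Q(2) + W = 25*(-18/2 + (4/3)*2) - 20 = 25*(-18*½ + 8/3) - 20 = 25*(-9 + 8/3) - 20 = 25*(-19/3) - 20 = -475/3 - 20 = -535/3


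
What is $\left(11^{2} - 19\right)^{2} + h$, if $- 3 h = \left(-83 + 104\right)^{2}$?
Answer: $10257$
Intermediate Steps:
$h = -147$ ($h = - \frac{\left(-83 + 104\right)^{2}}{3} = - \frac{21^{2}}{3} = \left(- \frac{1}{3}\right) 441 = -147$)
$\left(11^{2} - 19\right)^{2} + h = \left(11^{2} - 19\right)^{2} - 147 = \left(121 - 19\right)^{2} - 147 = 102^{2} - 147 = 10404 - 147 = 10257$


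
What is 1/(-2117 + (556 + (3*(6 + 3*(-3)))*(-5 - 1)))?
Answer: -1/1507 ≈ -0.00066357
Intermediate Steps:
1/(-2117 + (556 + (3*(6 + 3*(-3)))*(-5 - 1))) = 1/(-2117 + (556 + (3*(6 - 9))*(-6))) = 1/(-2117 + (556 + (3*(-3))*(-6))) = 1/(-2117 + (556 - 9*(-6))) = 1/(-2117 + (556 + 54)) = 1/(-2117 + 610) = 1/(-1507) = -1/1507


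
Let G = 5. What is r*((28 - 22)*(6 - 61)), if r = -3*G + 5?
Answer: 3300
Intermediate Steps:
r = -10 (r = -3*5 + 5 = -15 + 5 = -10)
r*((28 - 22)*(6 - 61)) = -10*(28 - 22)*(6 - 61) = -60*(-55) = -10*(-330) = 3300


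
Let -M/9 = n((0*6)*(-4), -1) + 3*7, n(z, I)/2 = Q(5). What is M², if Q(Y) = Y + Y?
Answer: 136161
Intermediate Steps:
Q(Y) = 2*Y
n(z, I) = 20 (n(z, I) = 2*(2*5) = 2*10 = 20)
M = -369 (M = -9*(20 + 3*7) = -9*(20 + 21) = -9*41 = -369)
M² = (-369)² = 136161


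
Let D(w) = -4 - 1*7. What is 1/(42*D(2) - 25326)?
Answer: -1/25788 ≈ -3.8778e-5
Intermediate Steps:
D(w) = -11 (D(w) = -4 - 7 = -11)
1/(42*D(2) - 25326) = 1/(42*(-11) - 25326) = 1/(-462 - 25326) = 1/(-25788) = -1/25788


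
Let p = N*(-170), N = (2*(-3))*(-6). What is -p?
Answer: 6120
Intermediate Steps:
N = 36 (N = -6*(-6) = 36)
p = -6120 (p = 36*(-170) = -6120)
-p = -1*(-6120) = 6120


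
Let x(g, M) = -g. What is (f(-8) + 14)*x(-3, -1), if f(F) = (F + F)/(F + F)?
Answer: 45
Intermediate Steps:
x(g, M) = -g
f(F) = 1 (f(F) = (2*F)/((2*F)) = (2*F)*(1/(2*F)) = 1)
(f(-8) + 14)*x(-3, -1) = (1 + 14)*(-1*(-3)) = 15*3 = 45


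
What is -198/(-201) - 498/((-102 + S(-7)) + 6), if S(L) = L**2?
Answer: 36468/3149 ≈ 11.581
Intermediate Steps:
-198/(-201) - 498/((-102 + S(-7)) + 6) = -198/(-201) - 498/((-102 + (-7)**2) + 6) = -198*(-1/201) - 498/((-102 + 49) + 6) = 66/67 - 498/(-53 + 6) = 66/67 - 498/(-47) = 66/67 - 498*(-1/47) = 66/67 + 498/47 = 36468/3149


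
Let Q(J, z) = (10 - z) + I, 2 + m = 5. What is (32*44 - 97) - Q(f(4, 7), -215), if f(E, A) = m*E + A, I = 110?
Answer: 976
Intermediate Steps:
m = 3 (m = -2 + 5 = 3)
f(E, A) = A + 3*E (f(E, A) = 3*E + A = A + 3*E)
Q(J, z) = 120 - z (Q(J, z) = (10 - z) + 110 = 120 - z)
(32*44 - 97) - Q(f(4, 7), -215) = (32*44 - 97) - (120 - 1*(-215)) = (1408 - 97) - (120 + 215) = 1311 - 1*335 = 1311 - 335 = 976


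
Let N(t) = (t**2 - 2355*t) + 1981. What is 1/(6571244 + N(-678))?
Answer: 1/8629599 ≈ 1.1588e-7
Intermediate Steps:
N(t) = 1981 + t**2 - 2355*t
1/(6571244 + N(-678)) = 1/(6571244 + (1981 + (-678)**2 - 2355*(-678))) = 1/(6571244 + (1981 + 459684 + 1596690)) = 1/(6571244 + 2058355) = 1/8629599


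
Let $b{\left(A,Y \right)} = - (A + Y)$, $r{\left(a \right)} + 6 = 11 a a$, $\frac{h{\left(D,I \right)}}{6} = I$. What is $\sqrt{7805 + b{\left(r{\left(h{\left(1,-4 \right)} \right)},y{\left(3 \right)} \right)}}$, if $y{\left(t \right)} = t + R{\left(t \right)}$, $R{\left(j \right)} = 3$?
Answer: $\sqrt{1469} \approx 38.328$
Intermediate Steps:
$h{\left(D,I \right)} = 6 I$
$r{\left(a \right)} = -6 + 11 a^{2}$ ($r{\left(a \right)} = -6 + 11 a a = -6 + 11 a^{2}$)
$y{\left(t \right)} = 3 + t$ ($y{\left(t \right)} = t + 3 = 3 + t$)
$b{\left(A,Y \right)} = - A - Y$
$\sqrt{7805 + b{\left(r{\left(h{\left(1,-4 \right)} \right)},y{\left(3 \right)} \right)}} = \sqrt{7805 - 6336} = \sqrt{1469}$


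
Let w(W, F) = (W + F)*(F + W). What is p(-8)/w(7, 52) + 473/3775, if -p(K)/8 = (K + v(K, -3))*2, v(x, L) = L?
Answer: 2310913/13140775 ≈ 0.17586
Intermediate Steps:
w(W, F) = (F + W)² (w(W, F) = (F + W)*(F + W) = (F + W)²)
p(K) = 48 - 16*K (p(K) = -8*(K - 3)*2 = -8*(-3 + K)*2 = -8*(-6 + 2*K) = 48 - 16*K)
p(-8)/w(7, 52) + 473/3775 = (48 - 16*(-8))/((52 + 7)²) + 473/3775 = (48 + 128)/(59²) + 473*(1/3775) = 176/3481 + 473/3775 = 2310913/13140775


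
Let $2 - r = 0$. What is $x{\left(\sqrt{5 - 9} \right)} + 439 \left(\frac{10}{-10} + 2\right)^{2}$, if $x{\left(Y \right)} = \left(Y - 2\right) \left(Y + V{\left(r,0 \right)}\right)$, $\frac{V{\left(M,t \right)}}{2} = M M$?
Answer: $419 + 12 i \approx 419.0 + 12.0 i$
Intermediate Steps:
$r = 2$ ($r = 2 - 0 = 2 + 0 = 2$)
$V{\left(M,t \right)} = 2 M^{2}$ ($V{\left(M,t \right)} = 2 M M = 2 M^{2}$)
$x{\left(Y \right)} = \left(-2 + Y\right) \left(8 + Y\right)$ ($x{\left(Y \right)} = \left(Y - 2\right) \left(Y + 2 \cdot 2^{2}\right) = \left(-2 + Y\right) \left(Y + 2 \cdot 4\right) = \left(-2 + Y\right) \left(Y + 8\right) = \left(-2 + Y\right) \left(8 + Y\right)$)
$x{\left(\sqrt{5 - 9} \right)} + 439 \left(\frac{10}{-10} + 2\right)^{2} = \left(-16 + \left(\sqrt{5 - 9}\right)^{2} + 6 \sqrt{5 - 9}\right) + 439 \left(\frac{10}{-10} + 2\right)^{2} = \left(-16 + \left(\sqrt{-4}\right)^{2} + 6 \sqrt{-4}\right) + 439 \left(10 \left(- \frac{1}{10}\right) + 2\right)^{2} = \left(-16 + \left(2 i\right)^{2} + 6 \cdot 2 i\right) + 439 \left(-1 + 2\right)^{2} = \left(-16 - 4 + 12 i\right) + 439 \cdot 1^{2} = \left(-20 + 12 i\right) + 439 \cdot 1 = \left(-20 + 12 i\right) + 439 = 419 + 12 i$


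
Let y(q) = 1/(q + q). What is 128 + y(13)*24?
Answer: 1676/13 ≈ 128.92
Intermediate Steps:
y(q) = 1/(2*q)
128 + y(13)*24 = 128 + ((1/2)/13)*24 = 128 + ((1/2)*(1/13))*24 = 128 + (1/26)*24 = 128 + 12/13 = 1676/13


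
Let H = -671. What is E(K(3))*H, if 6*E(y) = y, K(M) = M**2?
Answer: -2013/2 ≈ -1006.5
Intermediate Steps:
E(y) = y/6
E(K(3))*H = ((1/6)*3**2)*(-671) = ((1/6)*9)*(-671) = (3/2)*(-671) = -2013/2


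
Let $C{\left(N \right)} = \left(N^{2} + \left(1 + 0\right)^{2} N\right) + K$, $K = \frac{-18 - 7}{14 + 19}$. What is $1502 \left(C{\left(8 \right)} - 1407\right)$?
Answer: $- \frac{66208160}{33} \approx -2.0063 \cdot 10^{6}$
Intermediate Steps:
$K = - \frac{25}{33} \approx -0.75758$
$C{\left(N \right)} = - \frac{25}{33} + N + N^{2}$ ($C{\left(N \right)} = \left(N^{2} + \left(1 + 0\right)^{2} N\right) - \frac{25}{33} = \left(N^{2} + 1^{2} N\right) - \frac{25}{33} = \left(N^{2} + 1 N\right) - \frac{25}{33} = \left(N^{2} + N\right) - \frac{25}{33} = \left(N + N^{2}\right) - \frac{25}{33} = - \frac{25}{33} + N + N^{2}$)
$1502 \left(C{\left(8 \right)} - 1407\right) = 1502 \left(\left(- \frac{25}{33} + 8 + 8^{2}\right) - 1407\right) = 1502 \left(\left(- \frac{25}{33} + 8 + 64\right) - 1407\right) = 1502 \left(\frac{2351}{33} - 1407\right) = 1502 \left(- \frac{44080}{33}\right) = - \frac{66208160}{33}$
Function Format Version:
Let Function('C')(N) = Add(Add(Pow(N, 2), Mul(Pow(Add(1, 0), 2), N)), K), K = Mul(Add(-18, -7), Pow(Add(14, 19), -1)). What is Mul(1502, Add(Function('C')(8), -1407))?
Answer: Rational(-66208160, 33) ≈ -2.0063e+6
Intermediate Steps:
K = Rational(-25, 33) (K = Mul(-25, Pow(33, -1)) = Mul(-25, Rational(1, 33)) = Rational(-25, 33) ≈ -0.75758)
Function('C')(N) = Add(Rational(-25, 33), N, Pow(N, 2)) (Function('C')(N) = Add(Add(Pow(N, 2), Mul(Pow(Add(1, 0), 2), N)), Rational(-25, 33)) = Add(Add(Pow(N, 2), Mul(Pow(1, 2), N)), Rational(-25, 33)) = Add(Add(Pow(N, 2), Mul(1, N)), Rational(-25, 33)) = Add(Add(Pow(N, 2), N), Rational(-25, 33)) = Add(Add(N, Pow(N, 2)), Rational(-25, 33)) = Add(Rational(-25, 33), N, Pow(N, 2)))
Mul(1502, Add(Function('C')(8), -1407)) = Mul(1502, Add(Add(Rational(-25, 33), 8, Pow(8, 2)), -1407)) = Mul(1502, Add(Add(Rational(-25, 33), 8, 64), -1407)) = Mul(1502, Add(Rational(2351, 33), -1407)) = Mul(1502, Rational(-44080, 33)) = Rational(-66208160, 33)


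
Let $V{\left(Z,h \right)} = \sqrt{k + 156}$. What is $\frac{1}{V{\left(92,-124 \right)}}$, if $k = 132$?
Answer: $\frac{\sqrt{2}}{24} \approx 0.058926$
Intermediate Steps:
$V{\left(Z,h \right)} = 12 \sqrt{2}$ ($V{\left(Z,h \right)} = \sqrt{132 + 156} = \sqrt{288} = 12 \sqrt{2}$)
$\frac{1}{V{\left(92,-124 \right)}} = \frac{1}{12 \sqrt{2}} = \frac{\sqrt{2}}{24}$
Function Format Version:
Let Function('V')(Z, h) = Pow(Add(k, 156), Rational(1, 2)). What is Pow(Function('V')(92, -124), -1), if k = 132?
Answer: Mul(Rational(1, 24), Pow(2, Rational(1, 2))) ≈ 0.058926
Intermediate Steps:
Function('V')(Z, h) = Mul(12, Pow(2, Rational(1, 2))) (Function('V')(Z, h) = Pow(Add(132, 156), Rational(1, 2)) = Pow(288, Rational(1, 2)) = Mul(12, Pow(2, Rational(1, 2))))
Pow(Function('V')(92, -124), -1) = Pow(Mul(12, Pow(2, Rational(1, 2))), -1) = Mul(Rational(1, 24), Pow(2, Rational(1, 2)))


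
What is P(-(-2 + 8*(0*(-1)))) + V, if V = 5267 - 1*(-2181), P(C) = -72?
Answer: 7376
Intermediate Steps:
V = 7448 (V = 5267 + 2181 = 7448)
P(-(-2 + 8*(0*(-1)))) + V = -72 + 7448 = 7376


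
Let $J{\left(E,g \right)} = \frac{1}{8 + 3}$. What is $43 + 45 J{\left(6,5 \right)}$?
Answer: $\frac{518}{11} \approx 47.091$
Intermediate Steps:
$J{\left(E,g \right)} = \frac{1}{11}$
$43 + 45 J{\left(6,5 \right)} = 43 + 45 \cdot \frac{1}{11} = 43 + \frac{45}{11} = \frac{518}{11}$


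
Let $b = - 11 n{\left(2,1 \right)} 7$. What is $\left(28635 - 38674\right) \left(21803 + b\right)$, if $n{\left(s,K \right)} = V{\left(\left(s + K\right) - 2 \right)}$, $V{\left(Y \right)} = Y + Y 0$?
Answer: $-218107314$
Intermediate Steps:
$V{\left(Y \right)} = Y$ ($V{\left(Y \right)} = Y + 0 = Y$)
$n{\left(s,K \right)} = -2 + K + s$ ($n{\left(s,K \right)} = \left(s + K\right) - 2 = \left(K + s\right) - 2 = -2 + K + s$)
$b = -77$ ($b = - 11 \left(-2 + 1 + 2\right) 7 = \left(-11\right) 1 \cdot 7 = \left(-11\right) 7 = -77$)
$\left(28635 - 38674\right) \left(21803 + b\right) = \left(28635 - 38674\right) \left(21803 - 77\right) = \left(-10039\right) 21726 = -218107314$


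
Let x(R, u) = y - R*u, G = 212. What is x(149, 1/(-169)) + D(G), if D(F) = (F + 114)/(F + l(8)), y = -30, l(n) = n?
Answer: -513763/18590 ≈ -27.637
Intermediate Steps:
D(F) = (114 + F)/(8 + F) (D(F) = (F + 114)/(F + 8) = (114 + F)/(8 + F))
x(R, u) = -30 - R*u
x(149, 1/(-169)) + D(G) = (-30 - 1*149/(-169)) + (114 + 212)/(8 + 212) = (-30 - 1*149*(-1/169)) + 326/220 = (-30 + 149/169) + (1/220)*326 = -4921/169 + 163/110 = -513763/18590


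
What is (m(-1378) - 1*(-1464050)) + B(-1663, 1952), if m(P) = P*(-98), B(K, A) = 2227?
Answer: 1601321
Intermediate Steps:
m(P) = -98*P
(m(-1378) - 1*(-1464050)) + B(-1663, 1952) = (-98*(-1378) - 1*(-1464050)) + 2227 = (135044 + 1464050) + 2227 = 1599094 + 2227 = 1601321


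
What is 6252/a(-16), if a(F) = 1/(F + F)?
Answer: -200064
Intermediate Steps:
a(F) = 1/(2*F)
6252/a(-16) = 6252/(((1/2)/(-16))) = 6252/(((1/2)*(-1/16))) = 6252/(-1/32) = 6252*(-32) = -200064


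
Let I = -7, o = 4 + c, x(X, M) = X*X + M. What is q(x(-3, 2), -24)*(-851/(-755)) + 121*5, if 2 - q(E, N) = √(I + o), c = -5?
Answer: 458477/755 - 1702*I*√2/755 ≈ 607.25 - 3.1881*I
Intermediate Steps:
x(X, M) = M + X² (x(X, M) = X² + M = M + X²)
o = -1 (o = 4 - 5 = -1)
q(E, N) = 2 - 2*I*√2 (q(E, N) = 2 - √(-7 - 1) = 2 - √(-8) = 2 - 2*I*√2)
q(x(-3, 2), -24)*(-851/(-755)) + 121*5 = (2 - 2*I*√2)*(-851/(-755)) + 121*5 = (2 - 2*I*√2)*(-851*(-1/755)) + 605 = (2 - 2*I*√2)*(851/755) + 605 = (1702/755 - 1702*I*√2/755) + 605 = 458477/755 - 1702*I*√2/755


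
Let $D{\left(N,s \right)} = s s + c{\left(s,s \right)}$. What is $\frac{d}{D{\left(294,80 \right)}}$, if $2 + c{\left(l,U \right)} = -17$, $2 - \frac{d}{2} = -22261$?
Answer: $\frac{14842}{2127} \approx 6.9779$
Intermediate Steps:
$d = 44526$ ($d = 4 - -44522 = 4 + 44522 = 44526$)
$c{\left(l,U \right)} = -19$ ($c{\left(l,U \right)} = -2 - 17 = -19$)
$D{\left(N,s \right)} = -19 + s^{2}$ ($D{\left(N,s \right)} = s s - 19 = s^{2} - 19 = -19 + s^{2}$)
$\frac{d}{D{\left(294,80 \right)}} = \frac{44526}{-19 + 80^{2}} = \frac{44526}{-19 + 6400} = \frac{44526}{6381} = 44526 \cdot \frac{1}{6381} = \frac{14842}{2127}$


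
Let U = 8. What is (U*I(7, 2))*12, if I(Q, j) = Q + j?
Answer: 864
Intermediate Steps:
(U*I(7, 2))*12 = (8*(7 + 2))*12 = (8*9)*12 = 72*12 = 864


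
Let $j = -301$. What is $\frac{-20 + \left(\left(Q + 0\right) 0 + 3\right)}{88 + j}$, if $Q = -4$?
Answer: $\frac{17}{213} \approx 0.079812$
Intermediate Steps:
$\frac{-20 + \left(\left(Q + 0\right) 0 + 3\right)}{88 + j} = \frac{-20 + \left(\left(-4 + 0\right) 0 + 3\right)}{88 - 301} = \frac{-20 + \left(\left(-4\right) 0 + 3\right)}{-213} = \left(-20 + \left(0 + 3\right)\right) \left(- \frac{1}{213}\right) = \left(-20 + 3\right) \left(- \frac{1}{213}\right) = \left(-17\right) \left(- \frac{1}{213}\right) = \frac{17}{213}$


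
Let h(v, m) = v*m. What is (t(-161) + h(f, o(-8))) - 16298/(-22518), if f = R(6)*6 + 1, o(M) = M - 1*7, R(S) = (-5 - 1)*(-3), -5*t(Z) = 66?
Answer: -92744674/56295 ≈ -1647.5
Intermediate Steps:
t(Z) = -66/5 (t(Z) = -⅕*66 = -66/5)
R(S) = 18 (R(S) = -6*(-3) = 18)
o(M) = -7 + M (o(M) = M - 7 = -7 + M)
f = 109 (f = 18*6 + 1 = 108 + 1 = 109)
h(v, m) = m*v
(t(-161) + h(f, o(-8))) - 16298/(-22518) = (-66/5 + (-7 - 8)*109) - 16298/(-22518) = (-66/5 - 15*109) - 16298*(-1/22518) = (-66/5 - 1635) + 8149/11259 = -8241/5 + 8149/11259 = -92744674/56295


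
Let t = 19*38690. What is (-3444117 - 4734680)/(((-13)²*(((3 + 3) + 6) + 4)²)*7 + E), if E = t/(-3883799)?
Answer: -31764803609803/1176200024442 ≈ -27.006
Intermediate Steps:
t = 735110
E = -735110/3883799 (E = 735110/(-3883799) = 735110*(-1/3883799) = -735110/3883799 ≈ -0.18928)
(-3444117 - 4734680)/(((-13)²*(((3 + 3) + 6) + 4)²)*7 + E) = (-3444117 - 4734680)/(((-13)²*(((3 + 3) + 6) + 4)²)*7 - 735110/3883799) = -8178797/((169*((6 + 6) + 4)²)*7 - 735110/3883799) = -8178797/((169*(12 + 4)²)*7 - 735110/3883799) = -8178797/((169*16²)*7 - 735110/3883799) = -8178797/((169*256)*7 - 735110/3883799) = -8178797/(43264*7 - 735110/3883799) = -8178797/(302848 - 735110/3883799) = -8178797/1176200024442/3883799 = -8178797*3883799/1176200024442 = -31764803609803/1176200024442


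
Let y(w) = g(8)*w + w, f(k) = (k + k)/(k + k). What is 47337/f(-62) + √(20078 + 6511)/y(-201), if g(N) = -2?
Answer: 47337 + √26589/201 ≈ 47338.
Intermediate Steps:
f(k) = 1 (f(k) = (2*k)/((2*k)) = (2*k)*(1/(2*k)) = 1)
y(w) = -w (y(w) = -2*w + w = -w)
47337/f(-62) + √(20078 + 6511)/y(-201) = 47337/1 + √(20078 + 6511)/((-1*(-201))) = 47337*1 + √26589/201 = 47337 + √26589*(1/201) = 47337 + √26589/201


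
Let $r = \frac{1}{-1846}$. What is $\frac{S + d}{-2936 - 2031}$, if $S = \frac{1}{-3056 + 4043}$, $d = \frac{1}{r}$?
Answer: $\frac{1822001}{4902429} \approx 0.37165$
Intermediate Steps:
$r = - \frac{1}{1846} \approx -0.00054171$
$d = -1846$ ($d = \frac{1}{- \frac{1}{1846}} = -1846$)
$S = \frac{1}{987} \approx 0.0010132$
$\frac{S + d}{-2936 - 2031} = \frac{\frac{1}{987} - 1846}{-2936 - 2031} = - \frac{1822001}{987 \left(-4967\right)} = \left(- \frac{1822001}{987}\right) \left(- \frac{1}{4967}\right) = \frac{1822001}{4902429}$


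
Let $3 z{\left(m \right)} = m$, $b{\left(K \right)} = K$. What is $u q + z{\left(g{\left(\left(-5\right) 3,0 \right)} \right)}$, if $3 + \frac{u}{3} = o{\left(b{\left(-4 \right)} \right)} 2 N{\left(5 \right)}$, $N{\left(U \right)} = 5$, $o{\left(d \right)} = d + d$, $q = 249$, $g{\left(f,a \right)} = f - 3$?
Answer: $-62007$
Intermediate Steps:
$g{\left(f,a \right)} = -3 + f$ ($g{\left(f,a \right)} = f - 3 = -3 + f$)
$o{\left(d \right)} = 2 d$
$z{\left(m \right)} = \frac{m}{3}$
$u = -249$ ($u = -9 + 3 \cdot 2 \left(-4\right) 2 \cdot 5 = -9 + 3 \left(-8\right) 2 \cdot 5 = -9 + 3 \left(\left(-16\right) 5\right) = -9 + 3 \left(-80\right) = -9 - 240 = -249$)
$u q + z{\left(g{\left(\left(-5\right) 3,0 \right)} \right)} = \left(-249\right) 249 + \frac{-3 - 15}{3} = -62001 + \frac{-3 - 15}{3} = -62001 + \frac{1}{3} \left(-18\right) = -62001 - 6 = -62007$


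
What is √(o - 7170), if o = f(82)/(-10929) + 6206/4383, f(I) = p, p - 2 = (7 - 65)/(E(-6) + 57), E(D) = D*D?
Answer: 8*I*√3049267877964569202/164995113 ≈ 84.667*I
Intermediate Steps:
E(D) = D²
p = 128/93 (p = 2 + (7 - 65)/((-6)² + 57) = 2 - 58/(36 + 57) = 2 - 58/93 = 128/93 ≈ 1.3763)
f(I) = 128/93
o = 233599954/164995113 (o = (128/93)/(-10929) + 6206/4383 = (128/93)*(-1/10929) + 6206*(1/4383) = -128/1016397 + 6206/4383 = 233599954/164995113 ≈ 1.4158)
√(o - 7170) = √(233599954/164995113 - 7170) = √(-1182781360256/164995113) = 8*I*√3049267877964569202/164995113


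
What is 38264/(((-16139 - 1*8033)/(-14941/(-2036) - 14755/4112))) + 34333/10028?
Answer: -39837169208299/15854327345704 ≈ -2.5127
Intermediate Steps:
38264/(((-16139 - 1*8033)/(-14941/(-2036) - 14755/4112))) + 34333/10028 = 38264/(((-16139 - 8033)/(-14941*(-1/2036) - 14755*1/4112))) + 34333*(1/10028) = 38264/((-24172/(14941/2036 - 14755/4112))) + 34333/10028 = 38264/((-24172/7849053/2093008)) + 34333/10028 = 38264/((-24172*2093008/7849053)) + 34333/10028 = 38264/(-50592189376/7849053) + 34333/10028 = 38264*(-7849053/50592189376) + 34333/10028 = -37542020499/6324023672 + 34333/10028 = -39837169208299/15854327345704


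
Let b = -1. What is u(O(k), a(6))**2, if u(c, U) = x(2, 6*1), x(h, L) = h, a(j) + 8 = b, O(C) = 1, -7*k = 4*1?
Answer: 4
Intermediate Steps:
k = -4/7 ≈ -0.57143
a(j) = -9 (a(j) = -8 - 1 = -9)
u(c, U) = 2
u(O(k), a(6))**2 = 2**2 = 4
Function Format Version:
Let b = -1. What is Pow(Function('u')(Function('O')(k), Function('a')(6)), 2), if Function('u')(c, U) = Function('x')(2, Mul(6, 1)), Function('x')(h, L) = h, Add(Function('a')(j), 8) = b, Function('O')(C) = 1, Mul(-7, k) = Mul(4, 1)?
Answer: 4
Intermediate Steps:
k = Rational(-4, 7) (k = Mul(Rational(-1, 7), Mul(4, 1)) = Mul(Rational(-1, 7), 4) = Rational(-4, 7) ≈ -0.57143)
Function('a')(j) = -9 (Function('a')(j) = Add(-8, -1) = -9)
Function('u')(c, U) = 2
Pow(Function('u')(Function('O')(k), Function('a')(6)), 2) = Pow(2, 2) = 4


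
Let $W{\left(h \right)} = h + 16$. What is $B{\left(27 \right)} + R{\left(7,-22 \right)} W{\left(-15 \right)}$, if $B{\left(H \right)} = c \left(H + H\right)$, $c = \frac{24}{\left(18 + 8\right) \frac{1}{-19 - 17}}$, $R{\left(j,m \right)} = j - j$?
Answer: $- \frac{23328}{13} \approx -1794.5$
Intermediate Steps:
$R{\left(j,m \right)} = 0$
$W{\left(h \right)} = 16 + h$
$c = - \frac{432}{13}$ ($c = \frac{24}{26 \frac{1}{-36}} = \frac{24}{26 \left(- \frac{1}{36}\right)} = \frac{24}{- \frac{13}{18}} = 24 \left(- \frac{18}{13}\right) = - \frac{432}{13} \approx -33.231$)
$B{\left(H \right)} = - \frac{864 H}{13}$ ($B{\left(H \right)} = - \frac{432 \left(H + H\right)}{13} = - \frac{432 \cdot 2 H}{13} = - \frac{864 H}{13}$)
$B{\left(27 \right)} + R{\left(7,-22 \right)} W{\left(-15 \right)} = \left(- \frac{864}{13}\right) 27 + 0 \left(16 - 15\right) = - \frac{23328}{13} + 0 \cdot 1 = - \frac{23328}{13} + 0 = - \frac{23328}{13}$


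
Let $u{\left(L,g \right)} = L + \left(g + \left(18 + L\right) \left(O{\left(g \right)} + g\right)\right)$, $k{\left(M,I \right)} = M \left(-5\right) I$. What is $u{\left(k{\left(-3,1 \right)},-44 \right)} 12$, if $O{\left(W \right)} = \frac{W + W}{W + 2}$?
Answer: $- \frac{118596}{7} \approx -16942.0$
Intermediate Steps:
$k{\left(M,I \right)} = - 5 I M$ ($k{\left(M,I \right)} = - 5 M I = - 5 I M$)
$O{\left(W \right)} = \frac{2 W}{2 + W}$
$u{\left(L,g \right)} = L + g + \left(18 + L\right) \left(g + \frac{2 g}{2 + g}\right)$ ($u{\left(L,g \right)} = L + \left(g + \left(18 + L\right) \left(\frac{2 g}{2 + g} + g\right)\right) = L + \left(g + \left(18 + L\right) \left(g + \frac{2 g}{2 + g}\right)\right) = L + g + \left(18 + L\right) \left(g + \frac{2 g}{2 + g}\right)$)
$u{\left(k{\left(-3,1 \right)},-44 \right)} 12 = \frac{36 \left(-44\right) + \left(2 - 44\right) \left(\left(-5\right) 1 \left(-3\right) + 19 \left(-44\right) + \left(-5\right) 1 \left(-3\right) \left(-44\right)\right) + 2 \left(\left(-5\right) 1 \left(-3\right)\right) \left(-44\right)}{2 - 44} \cdot 12 = \frac{-1584 - 42 \left(15 - 836 + 15 \left(-44\right)\right) + 2 \cdot 15 \left(-44\right)}{-42} \cdot 12 = - \frac{-1584 - 42 \left(15 - 836 - 660\right) - 1320}{42} \cdot 12 = - \frac{-1584 - -62202 - 1320}{42} \cdot 12 = - \frac{-1584 + 62202 - 1320}{42} \cdot 12 = \left(- \frac{1}{42}\right) 59298 \cdot 12 = \left(- \frac{9883}{7}\right) 12 = - \frac{118596}{7}$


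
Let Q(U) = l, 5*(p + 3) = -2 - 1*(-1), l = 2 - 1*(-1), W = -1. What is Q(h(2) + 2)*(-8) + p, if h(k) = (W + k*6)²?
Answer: -136/5 ≈ -27.200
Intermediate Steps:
l = 3 (l = 2 + 1 = 3)
h(k) = (-1 + 6*k)² (h(k) = (-1 + k*6)² = (-1 + 6*k)²)
p = -16/5 (p = -3 + (-2 - 1*(-1))/5 = -3 + (-2 + 1)/5 = -3 + (⅕)*(-1) = -3 - ⅕ = -16/5 ≈ -3.2000)
Q(U) = 3
Q(h(2) + 2)*(-8) + p = 3*(-8) - 16/5 = -24 - 16/5 = -136/5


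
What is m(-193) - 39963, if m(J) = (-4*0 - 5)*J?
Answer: -38998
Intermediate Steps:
m(J) = -5*J (m(J) = (0 - 5)*J = -5*J)
m(-193) - 39963 = -5*(-193) - 39963 = 965 - 39963 = -38998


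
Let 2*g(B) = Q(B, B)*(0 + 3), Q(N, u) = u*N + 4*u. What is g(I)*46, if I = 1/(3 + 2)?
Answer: 1449/25 ≈ 57.960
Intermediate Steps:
Q(N, u) = 4*u + N*u (Q(N, u) = N*u + 4*u = 4*u + N*u)
I = 1/5 ≈ 0.20000
g(B) = 3*B*(4 + B)/2 (g(B) = ((B*(4 + B))*(0 + 3))/2 = ((B*(4 + B))*3)/2 = (3*B*(4 + B))/2 = 3*B*(4 + B)/2)
g(I)*46 = ((3/2)*(1/5)*(4 + 1/5))*46 = ((3/2)*(1/5)*(21/5))*46 = (63/50)*46 = 1449/25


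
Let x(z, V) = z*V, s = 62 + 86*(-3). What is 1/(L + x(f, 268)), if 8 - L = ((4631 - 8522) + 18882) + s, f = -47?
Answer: -1/27383 ≈ -3.6519e-5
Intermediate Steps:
s = -196 (s = 62 - 258 = -196)
x(z, V) = V*z
L = -14787 (L = 8 - (((4631 - 8522) + 18882) - 196) = 8 - ((-3891 + 18882) - 196) = 8 - (14991 - 196) = 8 - 1*14795 = 8 - 14795 = -14787)
1/(L + x(f, 268)) = 1/(-14787 + 268*(-47)) = 1/(-14787 - 12596) = 1/(-27383) = -1/27383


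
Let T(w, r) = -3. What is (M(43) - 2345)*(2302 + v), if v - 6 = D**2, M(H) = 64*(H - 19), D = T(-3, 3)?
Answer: -1874453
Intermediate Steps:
D = -3
M(H) = -1216 + 64*H (M(H) = 64*(-19 + H) = -1216 + 64*H)
v = 15 (v = 6 + (-3)**2 = 6 + 9 = 15)
(M(43) - 2345)*(2302 + v) = ((-1216 + 64*43) - 2345)*(2302 + 15) = ((-1216 + 2752) - 2345)*2317 = (1536 - 2345)*2317 = -809*2317 = -1874453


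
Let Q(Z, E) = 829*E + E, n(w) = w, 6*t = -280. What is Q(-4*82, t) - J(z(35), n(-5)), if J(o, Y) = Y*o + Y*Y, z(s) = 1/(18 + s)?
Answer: -6162560/159 ≈ -38758.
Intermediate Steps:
t = -140/3 (t = (1/6)*(-280) = -140/3 ≈ -46.667)
Q(Z, E) = 830*E
J(o, Y) = Y**2 + Y*o (J(o, Y) = Y*o + Y**2 = Y**2 + Y*o)
Q(-4*82, t) - J(z(35), n(-5)) = 830*(-140/3) - (-5)*(-5 + 1/(18 + 35)) = -116200/3 - (-5)*(-5 + 1/53) = -116200/3 - (-5)*(-264)/53 = -116200/3 - 1*1320/53 = -116200/3 - 1320/53 = -6162560/159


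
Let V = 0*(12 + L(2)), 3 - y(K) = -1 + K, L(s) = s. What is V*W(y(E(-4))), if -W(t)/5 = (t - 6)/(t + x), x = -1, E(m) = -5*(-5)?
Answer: 0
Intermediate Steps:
E(m) = 25
y(K) = 4 - K (y(K) = 3 - (-1 + K) = 3 + (1 - K) = 4 - K)
W(t) = -5*(-6 + t)/(-1 + t) (W(t) = -5*(t - 6)/(t - 1) = -5*(-6 + t)/(-1 + t))
V = 0 (V = 0*(12 + 2) = 0*14 = 0)
V*W(y(E(-4))) = 0*(5*(6 - (4 - 1*25))/(-1 + (4 - 1*25))) = 0*(5*(6 - (4 - 25))/(-1 + (4 - 25))) = 0*(5*(6 - 1*(-21))/(-1 - 21)) = 0*(5*(6 + 21)/(-22)) = 0*(5*(-1/22)*27) = 0*(-135/22) = 0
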